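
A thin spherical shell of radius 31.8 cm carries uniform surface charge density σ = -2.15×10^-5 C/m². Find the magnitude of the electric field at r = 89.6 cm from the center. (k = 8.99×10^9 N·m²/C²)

Symmetry ⇒ E = E(r) r̂. Gaussian sphere of radius r = 89.6 cm (r > 31.8 cm).
The entire shell is enclosed: Q_enc = σ·4πR² = (-2.15×10^-5)·4π·(0.318)² = -2.732×10^-5 C.
Gauss's law: E·4πr² = Q_enc/ε₀.
E = k|Q_enc|/r² = (8.99×10^9)(2.732×10^-5)/(0.896)² = 3.06×10^5 N/C.

E ≈ 3.06×10^5 N/C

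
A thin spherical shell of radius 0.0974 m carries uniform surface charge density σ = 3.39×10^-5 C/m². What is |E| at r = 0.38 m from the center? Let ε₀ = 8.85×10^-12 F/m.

Take a concentric spherical Gaussian surface of radius r = 0.38 m (r > 0.0974 m).
The entire shell is enclosed: Q_enc = σ·4πR² = (3.39×10^-5)·4π·(0.0974)² = 4.041×10^-6 C.
Gauss's law: E·4πr² = Q_enc/ε₀.
E = |Q_enc|/(4πε₀r²) = (4.041×10^-6)/(4π·8.85×10^-12·(0.38)²) = 2.52×10^5 N/C.

E ≈ 2.52×10^5 N/C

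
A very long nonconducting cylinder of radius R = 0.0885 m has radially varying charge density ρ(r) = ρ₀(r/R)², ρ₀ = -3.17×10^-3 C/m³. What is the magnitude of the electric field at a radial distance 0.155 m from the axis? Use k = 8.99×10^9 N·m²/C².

Take a coaxial cylindrical Gaussian surface of radius r = 0.155 m and length L (r > R, full charge per length enclosed).
λ_enc = 2π ∫₀^R ρ₀(r'/R)^2 r' dr' = 2πρ₀R²/4 = -3.90×10^-5 C/m.
Gauss's law: E·2πrL = λ_enc L/ε₀.
E = 2k|λ_enc|/r = 2(8.99×10^9)(3.90×10^-5)/(0.155) = 4.52×10^6 N/C.

E ≈ 4.52e6 N/C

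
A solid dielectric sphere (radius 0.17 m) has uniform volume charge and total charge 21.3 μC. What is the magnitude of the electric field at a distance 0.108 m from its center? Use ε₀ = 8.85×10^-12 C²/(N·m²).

4.21e6 V/m

Use a concentric Gaussian sphere at r = 0.108 m (r < R).
For a uniform sphere the enclosed fraction is (r/R)³, so Q_enc = (21.3 μC)(0.108/0.17)³ = 5.461e-6 C.
Gauss's law: E·4πr² = Q_enc/ε₀.
E = |Q_enc|/(4πε₀r²) = (5.461e-6)/(4π·8.85×10^-12·(0.108)²) = 4.21×10^6 N/C.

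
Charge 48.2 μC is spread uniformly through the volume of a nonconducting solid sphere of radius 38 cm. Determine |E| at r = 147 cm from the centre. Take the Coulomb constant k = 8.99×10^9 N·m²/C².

|E| = 2.01×10^5 N/C

Use a concentric Gaussian sphere at r = 147 cm (r > R, so the entire charge is enclosed).
Q_enc = 48.2 μC = 4.82×10^-5 C.
By Gauss's law, ∮E·dA = E·4πr² = Q_enc/ε₀.
E = k|Q_enc|/r² = (8.99×10^9)(4.82e-5)/(1.47)² = 2.01e5 N/C.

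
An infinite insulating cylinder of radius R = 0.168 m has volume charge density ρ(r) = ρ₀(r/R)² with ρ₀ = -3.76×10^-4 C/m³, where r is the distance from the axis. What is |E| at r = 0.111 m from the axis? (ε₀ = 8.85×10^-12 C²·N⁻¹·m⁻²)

E = 5.15×10^5 N/C

By cylindrical symmetry E is radial; use a coaxial Gaussian cylinder of radius 0.111 m and length L (r < R).
Integrating ρ over the cross-section to radius r: λ_enc = (2πρ₀/R²) ∫₀^r r'^3 dr' = 2πρ₀ r^4/(4·R²) = -3.177×10^-6 C/m.
By Gauss's law (flux through the curved wall only), E·2πrL = λ_enc L/ε₀.
E = |λ_enc|/(2πε₀r) = (3.177×10^-6)/(2π·8.85×10^-12·0.111) = 5.15e5 N/C.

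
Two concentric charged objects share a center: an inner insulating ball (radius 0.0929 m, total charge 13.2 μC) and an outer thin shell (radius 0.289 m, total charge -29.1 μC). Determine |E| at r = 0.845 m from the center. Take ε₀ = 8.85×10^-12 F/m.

E = 2.00×10^5 N/C

Take a concentric spherical Gaussian surface of radius r = 0.845 m (r > 0.289 m, enclosing both).
Q_enc = (13.2 μC) + (-29.1 μC) = -1.59e-5 C.
Since E is radial and uniform over the Gaussian sphere, Φ = E·4πr² = Q_enc/ε₀.
E = |Q_enc|/(4πε₀r²) = (1.59×10^-5)/(4π·8.85×10^-12·(0.845)²) = 2.00×10^5 N/C.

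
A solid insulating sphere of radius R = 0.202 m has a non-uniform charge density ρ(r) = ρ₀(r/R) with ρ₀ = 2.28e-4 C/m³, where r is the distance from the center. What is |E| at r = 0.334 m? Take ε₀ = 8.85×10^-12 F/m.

Use a concentric Gaussian sphere at r = 0.334 m (r > R, all charge enclosed).
Q_enc = 4π ∫₀^R ρ₀(r'/R)^1 r'² dr' = 4πρ₀R³/4 = 5.904×10^-6 C.
Gauss's law: E·4πr² = Q_enc/ε₀.
E = |Q_enc|/(4πε₀r²) = (5.904×10^-6)/(4π·8.85×10^-12·(0.334)²) = 4.76e5 N/C.

|E| = 4.76×10^5 N/C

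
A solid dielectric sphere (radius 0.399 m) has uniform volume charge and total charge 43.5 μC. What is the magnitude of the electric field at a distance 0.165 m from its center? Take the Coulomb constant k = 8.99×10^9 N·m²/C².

Symmetry ⇒ E = E(r) r̂. Gaussian sphere of radius r = 0.165 m (r < R).
Only the charge within r is enclosed: Q_enc = Q·(r/R)³ = (43.5 μC)·(0.165 m/0.399 m)³ = 3.076×10^-6 C.
Since E is radial and uniform over the Gaussian sphere, Φ = E·4πr² = Q_enc/ε₀.
E = k|Q_enc|/r² = (8.99×10^9)(3.076×10^-6)/(0.165)² = 1.02×10^6 N/C.

1.02×10^6 V/m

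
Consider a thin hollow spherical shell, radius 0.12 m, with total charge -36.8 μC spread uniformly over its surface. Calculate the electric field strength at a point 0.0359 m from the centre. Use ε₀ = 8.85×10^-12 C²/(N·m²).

E = 0 (no enclosed charge)

Use a concentric Gaussian sphere at r = 0.0359 m (inside the shell, r < 0.12 m).
All the charge is outside the Gaussian surface: Q_enc = 0, hence E = 0 everywhere inside the shell.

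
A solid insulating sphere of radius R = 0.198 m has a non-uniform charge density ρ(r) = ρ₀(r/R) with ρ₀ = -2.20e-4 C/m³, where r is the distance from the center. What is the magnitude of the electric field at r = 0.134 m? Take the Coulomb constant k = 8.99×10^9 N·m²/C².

Take a concentric spherical Gaussian surface of radius r = 0.134 m (r < R).
Integrate the density: Q_enc = 4π ∫₀^r ρ₀(r'/R)^1 r'² dr' = 4πρ₀ r^4/(4·R) = -1.125e-6 C.
By Gauss's law, ∮E·dA = E·4πr² = Q_enc/ε₀.
E = k|Q_enc|/r² = (8.99×10^9)(1.125e-6)/(0.134)² = 5.63×10^5 N/C.

|E| = 5.63×10^5 V/m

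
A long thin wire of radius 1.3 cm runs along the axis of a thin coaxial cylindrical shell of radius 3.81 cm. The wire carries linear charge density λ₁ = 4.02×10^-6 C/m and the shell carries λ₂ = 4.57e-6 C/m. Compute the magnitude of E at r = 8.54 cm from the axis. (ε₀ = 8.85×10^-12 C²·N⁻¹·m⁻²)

By cylindrical symmetry E is radial; use a coaxial Gaussian cylinder of radius 8.54 cm and length L (r > 3.81 cm, enclosing both).
λ_enc = λ₁ + λ₂ = (4.02×10^-6) + (4.57e-6) = 8.59×10^-6 C/m.
By Gauss's law (flux through the curved wall only), E·2πrL = λ_enc L/ε₀.
E = |λ_enc|/(2πε₀r) = (8.59×10^-6)/(2π·8.85×10^-12·0.0854) = 1.81×10^6 N/C.

1.81e6 V/m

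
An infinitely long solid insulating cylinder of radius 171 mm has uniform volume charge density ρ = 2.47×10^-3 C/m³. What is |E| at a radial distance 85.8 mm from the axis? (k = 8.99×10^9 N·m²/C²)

Coaxial Gaussian cylinder, radius r = 85.8 mm, length L (r < R).
Enclosed charge per unit length: λ_enc = ρ·πr² = (2.47×10^-3)π(0.0858)² = 5.712×10^-5 C/m.
By Gauss's law (flux through the curved wall only), E·2πrL = λ_enc L/ε₀.
E = 2k|λ_enc|/r = 2(8.99×10^9)(5.712e-5)/(0.0858) = 1.20×10^7 N/C.

|E| ≈ 1.20e7 N/C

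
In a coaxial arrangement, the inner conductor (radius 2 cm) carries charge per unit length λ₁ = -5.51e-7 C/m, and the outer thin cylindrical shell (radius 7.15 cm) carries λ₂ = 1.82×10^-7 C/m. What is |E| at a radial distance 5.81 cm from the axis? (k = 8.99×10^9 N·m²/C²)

E ≈ 1.71×10^5 N/C

By cylindrical symmetry E is radial; use a coaxial Gaussian cylinder of radius 5.81 cm and length L (between the conductors, 2 cm < r < 7.15 cm).
The shell at 7.15 cm lies outside the Gaussian surface, so λ_enc = λ₁ = -5.51e-7 C/m.
By Gauss's law (flux through the curved wall only), E·2πrL = λ_enc L/ε₀.
E = 2k|λ_enc|/r = 2(8.99×10^9)(5.51e-7)/(0.0581) = 1.71×10^5 N/C.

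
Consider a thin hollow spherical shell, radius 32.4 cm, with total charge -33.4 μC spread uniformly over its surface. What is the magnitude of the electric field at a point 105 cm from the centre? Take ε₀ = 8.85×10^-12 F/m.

E = 2.72×10^5 N/C

By spherical symmetry E is radial; choose a Gaussian sphere of radius r = 105 cm (r > 32.4 cm).
The entire shell is enclosed: Q_enc = -3.34×10^-5 C.
Gauss's law: E·4πr² = Q_enc/ε₀.
E = |Q_enc|/(4πε₀r²) = (3.34×10^-5)/(4π·8.85×10^-12·(1.05)²) = 2.72×10^5 N/C.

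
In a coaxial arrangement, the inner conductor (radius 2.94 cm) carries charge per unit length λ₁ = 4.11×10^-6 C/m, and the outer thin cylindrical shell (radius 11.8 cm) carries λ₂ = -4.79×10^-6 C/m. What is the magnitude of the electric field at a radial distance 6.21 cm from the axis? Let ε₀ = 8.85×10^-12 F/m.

E ≈ 1.19×10^6 V/m

By cylindrical symmetry E is radial; use a coaxial Gaussian cylinder of radius 6.21 cm and length L (between the conductors, 2.94 cm < r < 11.8 cm).
The shell at 11.8 cm lies outside the Gaussian surface, so λ_enc = λ₁ = 4.11×10^-6 C/m.
By Gauss's law (flux through the curved wall only), E·2πrL = λ_enc L/ε₀.
E = |λ_enc|/(2πε₀r) = (4.11e-6)/(2π·8.85×10^-12·0.0621) = 1.19×10^6 N/C.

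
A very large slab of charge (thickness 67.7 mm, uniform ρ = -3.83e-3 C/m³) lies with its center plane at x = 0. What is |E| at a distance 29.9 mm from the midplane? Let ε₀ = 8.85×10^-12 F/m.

By symmetry E is perpendicular to the slab. A Gaussian pillbox from −29.9 mm to +29.9 mm (face area A) lies entirely within the slab.
Q_enc = ρ·(2x)·A and flux = 2EA, so 2EA = 2ρxA/ε₀ ⇒ E = |ρ|x/ε₀.
E = (3.83e-3)(0.0299)/(8.85×10^-12) = 1.29e7 N/C.

|E| ≈ 1.29×10^7 N/C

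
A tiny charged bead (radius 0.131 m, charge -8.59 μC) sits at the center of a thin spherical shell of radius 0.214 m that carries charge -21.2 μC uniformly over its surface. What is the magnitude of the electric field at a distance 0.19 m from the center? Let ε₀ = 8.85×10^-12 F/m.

Use a concentric Gaussian sphere at r = 0.19 m (between the bodies, 0.131 m < r < 0.214 m).
Only the inner charge is enclosed; the outer shell contributes nothing inside itself. Q_enc = -8.59 μC = -8.59×10^-6 C.
Gauss's law: E·4πr² = Q_enc/ε₀.
E = |Q_enc|/(4πε₀r²) = (8.59×10^-6)/(4π·8.85×10^-12·(0.19)²) = 2.14×10^6 N/C.

E ≈ 2.14×10^6 N/C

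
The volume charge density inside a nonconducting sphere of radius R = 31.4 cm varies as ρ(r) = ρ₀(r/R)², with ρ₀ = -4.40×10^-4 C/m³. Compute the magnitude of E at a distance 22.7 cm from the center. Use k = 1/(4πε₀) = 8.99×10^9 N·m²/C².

E = 1.18×10^6 V/m

By spherical symmetry E is radial; choose a Gaussian sphere of radius r = 22.7 cm (r < R).
Integrate the density: Q_enc = 4π ∫₀^r ρ₀(r'/R)^2 r'² dr' = 4πρ₀ r^5/(5·R²) = -6.76×10^-6 C.
Applying ∮E·dA = Q_enc/ε₀ with Φ = E(4πr²):
E = k|Q_enc|/r² = (8.99×10^9)(6.76×10^-6)/(0.227)² = 1.18×10^6 N/C.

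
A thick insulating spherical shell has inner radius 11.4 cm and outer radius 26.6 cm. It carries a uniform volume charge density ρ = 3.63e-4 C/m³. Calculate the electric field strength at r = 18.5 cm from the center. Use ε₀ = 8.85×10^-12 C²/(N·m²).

E = 1.94×10^6 V/m

Use a concentric Gaussian sphere at r = 18.5 cm (within the shell material, 11.4 cm < r < 26.6 cm).
Enclosed charge is the volume from a to r: Q_enc = (4π/3)ρ(r³ − a³) = 7.375e-6 C.
Since E is radial and uniform over the Gaussian sphere, Φ = E·4πr² = Q_enc/ε₀.
E = |Q_enc|/(4πε₀r²) = (7.375e-6)/(4π·8.85×10^-12·(0.185)²) = 1.94×10^6 N/C.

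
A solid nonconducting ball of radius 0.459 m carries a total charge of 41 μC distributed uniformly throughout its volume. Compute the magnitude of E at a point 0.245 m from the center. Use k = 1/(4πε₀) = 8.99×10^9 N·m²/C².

Use a concentric Gaussian sphere at r = 0.245 m (r < R).
For a uniform sphere the enclosed fraction is (r/R)³, so Q_enc = (41 μC)(0.245/0.459)³ = 6.235×10^-6 C.
Gauss's law: E·4πr² = Q_enc/ε₀.
E = k|Q_enc|/r² = (8.99×10^9)(6.235×10^-6)/(0.245)² = 9.34×10^5 N/C.

E = 9.34×10^5 N/C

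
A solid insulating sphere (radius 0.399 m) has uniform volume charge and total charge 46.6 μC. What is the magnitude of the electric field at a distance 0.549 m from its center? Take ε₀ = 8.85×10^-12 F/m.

Take a concentric spherical Gaussian surface of radius r = 0.549 m (r > R, so the entire charge is enclosed).
Q_enc = 46.6 μC = 4.66×10^-5 C.
Applying ∮E·dA = Q_enc/ε₀ with Φ = E(4πr²):
E = |Q_enc|/(4πε₀r²) = (4.66×10^-5)/(4π·8.85×10^-12·(0.549)²) = 1.39×10^6 N/C.

1.39e6 N/C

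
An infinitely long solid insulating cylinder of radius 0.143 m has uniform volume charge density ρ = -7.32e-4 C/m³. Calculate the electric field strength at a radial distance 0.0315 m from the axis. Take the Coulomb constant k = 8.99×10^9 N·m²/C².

|E| ≈ 1.30e6 N/C

Take a coaxial cylindrical Gaussian surface of radius r = 0.0315 m and length L (r < R).
Enclosed charge per unit length: λ_enc = ρ·πr² = (-7.32e-4)π(0.0315)² = -2.282×10^-6 C/m.
Since E is radial and uniform over the curved surface, Φ = E·2πrL = Q_enc/ε₀ = λ_enc L/ε₀.
E = 2k|λ_enc|/r = 2(8.99×10^9)(2.282×10^-6)/(0.0315) = 1.30×10^6 N/C.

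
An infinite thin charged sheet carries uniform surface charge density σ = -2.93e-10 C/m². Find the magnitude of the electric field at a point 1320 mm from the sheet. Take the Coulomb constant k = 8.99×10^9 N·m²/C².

By planar symmetry E is perpendicular to the sheet and uniform; use a Gaussian pillbox with flat faces of area A on each side of the sheet.
Only the two end caps contribute flux: Φ = 2EA. With Q_enc = σA, Gauss's law gives E = |σ|/(2ε₀).
E = 2πk|σ| = 2π(8.99×10^9)(2.93×10^-10) = 16.6 N/C.

E ≈ 16.6 V/m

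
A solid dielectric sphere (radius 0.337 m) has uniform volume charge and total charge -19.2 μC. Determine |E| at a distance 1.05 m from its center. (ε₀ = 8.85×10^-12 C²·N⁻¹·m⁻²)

E = 1.57e5 N/C

By spherical symmetry E is radial; choose a Gaussian sphere of radius r = 1.05 m (r > R, so the entire charge is enclosed).
Q_enc = -19.2 μC = -1.92×10^-5 C.
Gauss's law: E·4πr² = Q_enc/ε₀.
E = |Q_enc|/(4πε₀r²) = (1.92×10^-5)/(4π·8.85×10^-12·(1.05)²) = 1.57×10^5 N/C.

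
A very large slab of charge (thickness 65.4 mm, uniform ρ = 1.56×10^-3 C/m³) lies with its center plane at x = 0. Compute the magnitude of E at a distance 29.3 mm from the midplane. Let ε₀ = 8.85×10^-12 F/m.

By symmetry E is perpendicular to the slab. A Gaussian pillbox from −29.3 mm to +29.3 mm (face area A) lies entirely within the slab.
Q_enc = ρ·(2x)·A and flux = 2EA, so 2EA = 2ρxA/ε₀ ⇒ E = |ρ|x/ε₀.
E = (1.56×10^-3)(0.0293)/(8.85×10^-12) = 5.16e6 N/C.

E = 5.16e6 V/m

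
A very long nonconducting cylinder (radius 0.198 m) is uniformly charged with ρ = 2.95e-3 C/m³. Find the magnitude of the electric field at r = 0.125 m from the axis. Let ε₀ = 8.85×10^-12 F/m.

Coaxial Gaussian cylinder, radius r = 0.125 m, length L (r < R).
Charge inside radius r per length L is ρ·πr²·L, so λ_enc = ρπr² = 1.448×10^-4 C/m.
Since E is radial and uniform over the curved surface, Φ = E·2πrL = Q_enc/ε₀ = λ_enc L/ε₀.
E = |λ_enc|/(2πε₀r) = (1.448e-4)/(2π·8.85×10^-12·0.125) = 2.08×10^7 N/C.

2.08×10^7 V/m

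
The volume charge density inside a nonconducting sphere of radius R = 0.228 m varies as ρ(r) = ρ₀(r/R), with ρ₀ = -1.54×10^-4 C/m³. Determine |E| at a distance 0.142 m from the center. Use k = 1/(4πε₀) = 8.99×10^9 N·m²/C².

Take a concentric spherical Gaussian surface of radius r = 0.142 m (r < R).
Q_enc = ∫₀^r ρ(r')·4πr'² dr' = (4πρ₀/R) ∫₀^r r'^3 dr' = 4πρ₀ r^4/(4·R) = -8.628×10^-7 C.
Gauss's law: E·4πr² = Q_enc/ε₀.
E = k|Q_enc|/r² = (8.99×10^9)(8.628×10^-7)/(0.142)² = 3.85e5 N/C.

3.85e5 N/C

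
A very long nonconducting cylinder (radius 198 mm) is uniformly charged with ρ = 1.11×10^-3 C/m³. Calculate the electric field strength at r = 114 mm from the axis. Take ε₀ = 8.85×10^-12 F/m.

|E| ≈ 7.15×10^6 N/C

Coaxial Gaussian cylinder, radius r = 114 mm, length L (r < R).
Charge inside radius r per length L is ρ·πr²·L, so λ_enc = ρπr² = 4.532e-5 C/m.
By Gauss's law (flux through the curved wall only), E·2πrL = λ_enc L/ε₀.
E = |λ_enc|/(2πε₀r) = (4.532×10^-5)/(2π·8.85×10^-12·0.114) = 7.15×10^6 N/C.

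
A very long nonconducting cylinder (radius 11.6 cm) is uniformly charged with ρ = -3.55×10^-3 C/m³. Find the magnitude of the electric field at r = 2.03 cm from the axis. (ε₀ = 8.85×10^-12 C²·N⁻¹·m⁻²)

By cylindrical symmetry E is radial; use a coaxial Gaussian cylinder of radius 2.03 cm and length L (r < R).
Charge inside radius r per length L is ρ·πr²·L, so λ_enc = ρπr² = -4.596×10^-6 C/m.
Since E is radial and uniform over the curved surface, Φ = E·2πrL = Q_enc/ε₀ = λ_enc L/ε₀.
E = |λ_enc|/(2πε₀r) = (4.596×10^-6)/(2π·8.85×10^-12·0.0203) = 4.07e6 N/C.

|E| = 4.07×10^6 V/m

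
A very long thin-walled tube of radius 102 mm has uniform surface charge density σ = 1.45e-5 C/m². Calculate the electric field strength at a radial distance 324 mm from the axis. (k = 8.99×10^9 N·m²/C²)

E ≈ 5.16×10^5 N/C

Coaxial Gaussian cylinder, radius r = 324 mm, length L (r > 102 mm).
The whole shell is enclosed: λ_enc = σ·2πR = (1.45×10^-5)·2π·(0.102) = 9.293e-6 C/m.
Gauss's law: E·2πrL = λ_enc L/ε₀.
E = 2k|λ_enc|/r = 2(8.99×10^9)(9.293×10^-6)/(0.324) = 5.16×10^5 N/C.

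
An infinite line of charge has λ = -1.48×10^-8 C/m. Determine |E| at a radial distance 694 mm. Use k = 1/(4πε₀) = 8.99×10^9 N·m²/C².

E ≈ 383 N/C

Take a coaxial cylindrical Gaussian surface of radius r = 694 mm and length L.
Q_enc = λL, so λ_enc = -1.48×10^-8 C/m.
By Gauss's law (flux through the curved wall only), E·2πrL = λ_enc L/ε₀.
E = 2k|λ_enc|/r = 2(8.99×10^9)(1.48×10^-8)/(0.694) = 383 N/C.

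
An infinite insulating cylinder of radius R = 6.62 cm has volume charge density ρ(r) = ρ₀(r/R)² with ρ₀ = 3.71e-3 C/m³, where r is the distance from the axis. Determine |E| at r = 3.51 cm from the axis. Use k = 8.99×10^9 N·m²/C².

Choose a coaxial cylinder of radius r = 3.51 cm (arbitrary length L) as the Gaussian surface (r < R).
Integrating ρ over the cross-section to radius r: λ_enc = (2πρ₀/R²) ∫₀^r r'^3 dr' = 2πρ₀ r^4/(4·R²) = 2.018×10^-6 C/m.
Applying ∮E·dA = Q_enc/ε₀ with the end caps contributing no flux:
E = 2k|λ_enc|/r = 2(8.99×10^9)(2.018×10^-6)/(0.0351) = 1.03e6 N/C.

|E| ≈ 1.03e6 N/C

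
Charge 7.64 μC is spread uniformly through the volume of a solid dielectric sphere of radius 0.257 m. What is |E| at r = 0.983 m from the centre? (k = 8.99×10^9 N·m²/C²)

|E| ≈ 7.11×10^4 N/C

Symmetry ⇒ E = E(r) r̂. Gaussian sphere of radius r = 0.983 m (r > R, so the entire charge is enclosed).
Q_enc = 7.64 μC = 7.64×10^-6 C.
Gauss's law: E·4πr² = Q_enc/ε₀.
E = k|Q_enc|/r² = (8.99×10^9)(7.64e-6)/(0.983)² = 7.11×10^4 N/C.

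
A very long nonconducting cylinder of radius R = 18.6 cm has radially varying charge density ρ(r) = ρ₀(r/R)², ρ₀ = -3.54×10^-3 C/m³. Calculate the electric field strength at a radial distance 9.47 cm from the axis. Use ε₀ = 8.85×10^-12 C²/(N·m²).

Choose a coaxial cylinder of radius r = 9.47 cm (arbitrary length L) as the Gaussian surface (r < R).
λ_enc = ∫₀^r ρ(r')·2πr' dr' = (2πρ₀/R²)·r^4/4 = -1.293×10^-5 C/m.
Applying ∮E·dA = Q_enc/ε₀ with the end caps contributing no flux:
E = |λ_enc|/(2πε₀r) = (1.293×10^-5)/(2π·8.85×10^-12·0.0947) = 2.45×10^6 N/C.

E ≈ 2.45×10^6 N/C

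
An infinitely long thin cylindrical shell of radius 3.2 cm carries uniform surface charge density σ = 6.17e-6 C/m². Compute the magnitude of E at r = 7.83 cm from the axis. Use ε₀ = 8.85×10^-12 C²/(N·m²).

Coaxial Gaussian cylinder, radius r = 7.83 cm, length L (r > 3.2 cm).
The whole shell is enclosed: λ_enc = σ·2πR = (6.17×10^-6)·2π·(0.032) = 1.241×10^-6 C/m.
Since E is radial and uniform over the curved surface, Φ = E·2πrL = Q_enc/ε₀ = λ_enc L/ε₀.
E = |λ_enc|/(2πε₀r) = (1.241×10^-6)/(2π·8.85×10^-12·0.0783) = 2.85×10^5 N/C.

E = 2.85×10^5 V/m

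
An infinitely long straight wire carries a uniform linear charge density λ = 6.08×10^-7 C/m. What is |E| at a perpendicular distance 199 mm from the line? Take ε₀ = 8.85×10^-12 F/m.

Choose a coaxial cylinder of radius r = 199 mm (arbitrary length L) as the Gaussian surface.
Q_enc = λL, so λ_enc = 6.08×10^-7 C/m.
Applying ∮E·dA = Q_enc/ε₀ with the end caps contributing no flux:
E = |λ_enc|/(2πε₀r) = (6.08×10^-7)/(2π·8.85×10^-12·0.199) = 5.49×10^4 N/C.

|E| = 5.49×10^4 V/m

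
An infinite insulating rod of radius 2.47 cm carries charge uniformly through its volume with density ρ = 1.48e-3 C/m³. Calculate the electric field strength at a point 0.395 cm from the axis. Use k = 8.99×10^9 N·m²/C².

E ≈ 3.30e5 V/m

Choose a coaxial cylinder of radius r = 0.395 cm (arbitrary length L) as the Gaussian surface (r < R).
Charge inside radius r per length L is ρ·πr²·L, so λ_enc = ρπr² = 7.254×10^-8 C/m.
By Gauss's law (flux through the curved wall only), E·2πrL = λ_enc L/ε₀.
E = 2k|λ_enc|/r = 2(8.99×10^9)(7.254e-8)/(0.00395) = 3.30e5 N/C.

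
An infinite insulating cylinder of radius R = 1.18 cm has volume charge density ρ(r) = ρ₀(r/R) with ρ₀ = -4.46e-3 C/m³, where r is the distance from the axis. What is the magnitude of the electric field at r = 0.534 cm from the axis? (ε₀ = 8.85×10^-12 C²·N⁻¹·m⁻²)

Choose a coaxial cylinder of radius r = 0.534 cm (arbitrary length L) as the Gaussian surface (r < R).
λ_enc = ∫₀^r ρ(r')·2πr' dr' = (2πρ₀/R)·r^3/3 = -1.205×10^-7 C/m.
Since E is radial and uniform over the curved surface, Φ = E·2πrL = Q_enc/ε₀ = λ_enc L/ε₀.
E = |λ_enc|/(2πε₀r) = (1.205e-7)/(2π·8.85×10^-12·0.00534) = 4.06e5 N/C.

E = 4.06e5 N/C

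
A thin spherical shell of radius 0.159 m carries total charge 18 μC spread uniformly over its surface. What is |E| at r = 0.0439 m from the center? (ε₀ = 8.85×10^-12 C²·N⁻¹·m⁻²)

E = 0

Use a concentric Gaussian sphere at r = 0.0439 m (inside the shell, r < 0.159 m).
All the charge is outside the Gaussian surface: Q_enc = 0, hence E = 0 everywhere inside the shell.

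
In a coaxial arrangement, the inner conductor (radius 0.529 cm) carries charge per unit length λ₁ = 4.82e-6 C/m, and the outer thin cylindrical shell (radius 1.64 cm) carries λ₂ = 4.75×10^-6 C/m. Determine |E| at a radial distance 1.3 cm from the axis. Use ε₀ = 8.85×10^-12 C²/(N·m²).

Coaxial Gaussian cylinder, radius r = 1.3 cm, length L (between the conductors, 0.529 cm < r < 1.64 cm).
The shell at 1.64 cm lies outside the Gaussian surface, so λ_enc = λ₁ = 4.82×10^-6 C/m.
By Gauss's law (flux through the curved wall only), E·2πrL = λ_enc L/ε₀.
E = |λ_enc|/(2πε₀r) = (4.82e-6)/(2π·8.85×10^-12·0.013) = 6.67e6 N/C.

|E| = 6.67×10^6 N/C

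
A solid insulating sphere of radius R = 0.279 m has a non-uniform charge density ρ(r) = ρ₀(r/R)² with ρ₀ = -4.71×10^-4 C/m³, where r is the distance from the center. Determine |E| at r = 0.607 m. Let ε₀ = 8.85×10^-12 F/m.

|E| ≈ 6.27×10^5 N/C

By spherical symmetry E is radial; choose a Gaussian sphere of radius r = 0.607 m (r > R, all charge enclosed).
Q_enc = 4π ∫₀^R ρ₀(r'/R)^2 r'² dr' = 4πρ₀R³/5 = -2.571e-5 C.
Applying ∮E·dA = Q_enc/ε₀ with Φ = E(4πr²):
E = |Q_enc|/(4πε₀r²) = (2.571e-5)/(4π·8.85×10^-12·(0.607)²) = 6.27×10^5 N/C.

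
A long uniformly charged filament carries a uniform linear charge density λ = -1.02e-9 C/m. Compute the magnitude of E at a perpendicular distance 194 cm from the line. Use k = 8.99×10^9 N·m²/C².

Take a coaxial cylindrical Gaussian surface of radius r = 194 cm and length L.
Q_enc = λL, so λ_enc = -1.02×10^-9 C/m.
By Gauss's law (flux through the curved wall only), E·2πrL = λ_enc L/ε₀.
E = 2k|λ_enc|/r = 2(8.99×10^9)(1.02×10^-9)/(1.94) = 9.45 N/C.

|E| = 9.45 N/C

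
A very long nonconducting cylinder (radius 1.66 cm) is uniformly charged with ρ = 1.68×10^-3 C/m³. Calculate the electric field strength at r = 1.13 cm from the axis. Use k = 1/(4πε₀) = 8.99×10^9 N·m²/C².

E ≈ 1.07×10^6 V/m

Choose a coaxial cylinder of radius r = 1.13 cm (arbitrary length L) as the Gaussian surface (r < R).
Charge inside radius r per length L is ρ·πr²·L, so λ_enc = ρπr² = 6.739×10^-7 C/m.
By Gauss's law (flux through the curved wall only), E·2πrL = λ_enc L/ε₀.
E = 2k|λ_enc|/r = 2(8.99×10^9)(6.739e-7)/(0.0113) = 1.07×10^6 N/C.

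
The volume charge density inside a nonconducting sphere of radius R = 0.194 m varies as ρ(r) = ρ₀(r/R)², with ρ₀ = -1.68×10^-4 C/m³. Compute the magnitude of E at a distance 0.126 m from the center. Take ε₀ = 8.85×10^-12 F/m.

Use a concentric Gaussian sphere at r = 0.126 m (r < R).
Integrate the density: Q_enc = 4π ∫₀^r ρ₀(r'/R)^2 r'² dr' = 4πρ₀ r^5/(5·R²) = -3.563e-7 C.
Applying ∮E·dA = Q_enc/ε₀ with Φ = E(4πr²):
E = |Q_enc|/(4πε₀r²) = (3.563×10^-7)/(4π·8.85×10^-12·(0.126)²) = 2.02×10^5 N/C.

2.02×10^5 N/C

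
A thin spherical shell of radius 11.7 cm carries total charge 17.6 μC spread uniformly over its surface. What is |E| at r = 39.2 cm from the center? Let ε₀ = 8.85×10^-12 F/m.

Take a concentric spherical Gaussian surface of radius r = 39.2 cm (r > 11.7 cm).
The entire shell is enclosed: Q_enc = 1.76×10^-5 C.
Applying ∮E·dA = Q_enc/ε₀ with Φ = E(4πr²):
E = |Q_enc|/(4πε₀r²) = (1.76×10^-5)/(4π·8.85×10^-12·(0.392)²) = 1.03e6 N/C.

1.03×10^6 V/m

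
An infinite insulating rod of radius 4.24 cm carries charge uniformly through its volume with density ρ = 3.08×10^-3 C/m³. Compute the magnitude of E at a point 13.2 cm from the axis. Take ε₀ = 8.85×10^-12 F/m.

|E| ≈ 2.37×10^6 N/C

Coaxial Gaussian cylinder, radius r = 13.2 cm, length L (r > 4.24 cm, full cross-section enclosed).
λ_enc = ρ·πR² = (3.08e-3)π(0.0424)² = 1.74e-5 C/m.
By Gauss's law (flux through the curved wall only), E·2πrL = λ_enc L/ε₀.
E = |λ_enc|/(2πε₀r) = (1.74×10^-5)/(2π·8.85×10^-12·0.132) = 2.37×10^6 N/C.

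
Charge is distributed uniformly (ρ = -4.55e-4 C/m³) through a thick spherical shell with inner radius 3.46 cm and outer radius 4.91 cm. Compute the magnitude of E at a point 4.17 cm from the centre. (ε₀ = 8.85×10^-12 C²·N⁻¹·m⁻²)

Take a concentric spherical Gaussian surface of radius r = 4.17 cm (within the shell material, 3.46 cm < r < 4.91 cm).
Only the shell between 3.46 cm and r is enclosed: Q_enc = ρ·(4π/3)(r³ − a³) = (-4.55×10^-4)·(4π/3)·((0.0417)³ − (0.0346)³) = -5.925e-8 C.
Applying ∮E·dA = Q_enc/ε₀ with Φ = E(4πr²):
E = |Q_enc|/(4πε₀r²) = (5.925e-8)/(4π·8.85×10^-12·(0.0417)²) = 3.06×10^5 N/C.

E = 3.06×10^5 N/C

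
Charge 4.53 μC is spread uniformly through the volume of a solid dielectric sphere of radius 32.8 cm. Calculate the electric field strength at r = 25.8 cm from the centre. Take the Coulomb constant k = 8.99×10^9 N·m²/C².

|E| = 2.98e5 N/C

Symmetry ⇒ E = E(r) r̂. Gaussian sphere of radius r = 25.8 cm (r < R).
Only the charge within r is enclosed: Q_enc = Q·(r/R)³ = (4.53 μC)·(25.8 cm/32.8 cm)³ = 2.205×10^-6 C.
Since E is radial and uniform over the Gaussian sphere, Φ = E·4πr² = Q_enc/ε₀.
E = k|Q_enc|/r² = (8.99×10^9)(2.205×10^-6)/(0.258)² = 2.98e5 N/C.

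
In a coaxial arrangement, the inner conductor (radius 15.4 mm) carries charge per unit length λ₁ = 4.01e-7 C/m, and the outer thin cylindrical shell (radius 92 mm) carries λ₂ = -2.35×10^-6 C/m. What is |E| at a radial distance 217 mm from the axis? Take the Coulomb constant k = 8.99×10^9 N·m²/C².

|E| = 1.61×10^5 V/m

Take a coaxial cylindrical Gaussian surface of radius r = 217 mm and length L (r > 92 mm, enclosing both).
λ_enc = λ₁ + λ₂ = (4.01e-7) + (-2.35×10^-6) = -1.949×10^-6 C/m.
Gauss's law: E·2πrL = λ_enc L/ε₀.
E = 2k|λ_enc|/r = 2(8.99×10^9)(1.949×10^-6)/(0.217) = 1.61×10^5 N/C.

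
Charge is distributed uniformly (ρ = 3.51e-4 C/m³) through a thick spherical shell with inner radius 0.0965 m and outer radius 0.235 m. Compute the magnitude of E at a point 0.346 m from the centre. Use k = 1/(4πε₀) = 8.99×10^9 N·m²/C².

Symmetry ⇒ E = E(r) r̂. Gaussian sphere of radius r = 0.346 m (r > 0.235 m, enclosing the whole shell).
Q_enc = ρ·(4π/3)(b³ − a³) = (3.51×10^-4)·(4π/3)·((0.235)³ − (0.0965)³) = 1.776×10^-5 C.
Applying ∮E·dA = Q_enc/ε₀ with Φ = E(4πr²):
E = k|Q_enc|/r² = (8.99×10^9)(1.776×10^-5)/(0.346)² = 1.33e6 N/C.

|E| = 1.33×10^6 N/C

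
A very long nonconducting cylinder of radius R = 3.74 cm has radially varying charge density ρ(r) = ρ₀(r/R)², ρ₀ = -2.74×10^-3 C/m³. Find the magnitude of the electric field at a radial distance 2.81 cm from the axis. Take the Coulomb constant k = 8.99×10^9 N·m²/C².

|E| = 1.23×10^6 N/C

Take a coaxial cylindrical Gaussian surface of radius r = 2.81 cm and length L (r < R).
Integrating ρ over the cross-section to radius r: λ_enc = (2πρ₀/R²) ∫₀^r r'^3 dr' = 2πρ₀ r^4/(4·R²) = -1.918×10^-6 C/m.
Applying ∮E·dA = Q_enc/ε₀ with the end caps contributing no flux:
E = 2k|λ_enc|/r = 2(8.99×10^9)(1.918×10^-6)/(0.0281) = 1.23×10^6 N/C.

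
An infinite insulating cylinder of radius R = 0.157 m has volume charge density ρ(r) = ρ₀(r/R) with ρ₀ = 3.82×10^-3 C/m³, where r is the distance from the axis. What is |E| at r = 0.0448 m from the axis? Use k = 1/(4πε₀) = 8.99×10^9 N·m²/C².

Coaxial Gaussian cylinder, radius r = 0.0448 m, length L (r < R).
λ_enc = ∫₀^r ρ(r')·2πr' dr' = (2πρ₀/R)·r^3/3 = 4.582×10^-6 C/m.
Applying ∮E·dA = Q_enc/ε₀ with the end caps contributing no flux:
E = 2k|λ_enc|/r = 2(8.99×10^9)(4.582×10^-6)/(0.0448) = 1.84×10^6 N/C.

1.84×10^6 N/C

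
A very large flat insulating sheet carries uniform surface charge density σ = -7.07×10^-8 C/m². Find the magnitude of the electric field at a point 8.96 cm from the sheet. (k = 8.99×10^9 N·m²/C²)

By planar symmetry E is perpendicular to the sheet and uniform; use a Gaussian pillbox with flat faces of area A on each side of the sheet.
Flux Φ = 2EA and Q_enc = σA, so 2EA = σA/ε₀ ⇒ E = |σ|/(2ε₀), independent of distance.
E = 2πk|σ| = 2π(8.99×10^9)(7.07×10^-8) = 3.99e3 N/C.

E ≈ 3.99e3 N/C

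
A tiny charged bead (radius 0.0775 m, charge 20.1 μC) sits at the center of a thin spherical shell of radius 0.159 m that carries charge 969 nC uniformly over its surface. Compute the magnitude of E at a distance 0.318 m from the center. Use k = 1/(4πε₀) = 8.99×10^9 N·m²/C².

|E| ≈ 1.87e6 N/C

Symmetry ⇒ E = E(r) r̂. Gaussian sphere of radius r = 0.318 m (r > 0.159 m, enclosing both).
Q_enc = (20.1 μC) + (969 nC) = 2.107e-5 C.
Gauss's law: E·4πr² = Q_enc/ε₀.
E = k|Q_enc|/r² = (8.99×10^9)(2.107×10^-5)/(0.318)² = 1.87e6 N/C.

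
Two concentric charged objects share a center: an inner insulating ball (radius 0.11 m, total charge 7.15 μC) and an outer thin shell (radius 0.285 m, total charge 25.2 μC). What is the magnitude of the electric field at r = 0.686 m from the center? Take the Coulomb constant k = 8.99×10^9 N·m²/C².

6.18×10^5 V/m

By spherical symmetry E is radial; choose a Gaussian sphere of radius r = 0.686 m (r > 0.285 m, enclosing both).
Q_enc = (7.15 μC) + (25.2 μC) = 3.235e-5 C.
Since E is radial and uniform over the Gaussian sphere, Φ = E·4πr² = Q_enc/ε₀.
E = k|Q_enc|/r² = (8.99×10^9)(3.235×10^-5)/(0.686)² = 6.18×10^5 N/C.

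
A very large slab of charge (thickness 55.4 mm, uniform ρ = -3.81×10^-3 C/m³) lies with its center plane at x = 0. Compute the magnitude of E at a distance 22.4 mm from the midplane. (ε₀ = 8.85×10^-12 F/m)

E ≈ 9.64×10^6 N/C

By symmetry E is perpendicular to the slab. A Gaussian pillbox from −22.4 mm to +22.4 mm (face area A) lies entirely within the slab.
Q_enc = ρ·(2x)·A and flux = 2EA, so 2EA = 2ρxA/ε₀ ⇒ E = |ρ|x/ε₀.
E = (3.81×10^-3)(0.0224)/(8.85×10^-12) = 9.64×10^6 N/C.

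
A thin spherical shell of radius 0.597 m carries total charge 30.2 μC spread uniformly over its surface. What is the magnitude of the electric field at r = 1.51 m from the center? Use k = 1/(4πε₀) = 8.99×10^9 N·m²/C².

1.19×10^5 V/m

Use a concentric Gaussian sphere at r = 1.51 m (r > 0.597 m).
The entire shell is enclosed: Q_enc = 3.02e-5 C.
Gauss's law: E·4πr² = Q_enc/ε₀.
E = k|Q_enc|/r² = (8.99×10^9)(3.02×10^-5)/(1.51)² = 1.19e5 N/C.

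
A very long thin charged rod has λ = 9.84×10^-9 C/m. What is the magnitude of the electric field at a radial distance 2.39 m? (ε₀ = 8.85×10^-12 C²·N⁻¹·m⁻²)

E ≈ 74 N/C

By cylindrical symmetry E is radial; use a coaxial Gaussian cylinder of radius 2.39 m and length L.
Q_enc = λL, so λ_enc = 9.84e-9 C/m.
Gauss's law: E·2πrL = λ_enc L/ε₀.
E = |λ_enc|/(2πε₀r) = (9.84×10^-9)/(2π·8.85×10^-12·2.39) = 74 N/C.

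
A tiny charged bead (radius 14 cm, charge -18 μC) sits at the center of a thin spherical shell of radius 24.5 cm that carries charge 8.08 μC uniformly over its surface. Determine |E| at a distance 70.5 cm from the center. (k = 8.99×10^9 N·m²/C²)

E = 1.79e5 N/C

By spherical symmetry E is radial; choose a Gaussian sphere of radius r = 70.5 cm (r > 24.5 cm, enclosing both).
Q_enc = (-18 μC) + (8.08 μC) = -9.92e-6 C.
By Gauss's law, ∮E·dA = E·4πr² = Q_enc/ε₀.
E = k|Q_enc|/r² = (8.99×10^9)(9.92×10^-6)/(0.705)² = 1.79×10^5 N/C.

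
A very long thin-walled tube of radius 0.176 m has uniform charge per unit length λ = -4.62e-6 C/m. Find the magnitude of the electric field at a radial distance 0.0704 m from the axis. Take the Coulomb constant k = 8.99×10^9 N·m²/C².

Coaxial Gaussian cylinder, radius r = 0.0704 m, length L (r < 0.176 m, inside the shell).
No charge is enclosed, so Gauss's law gives E·2πrL = 0 ⇒ E = 0.

E = 0 (no enclosed charge)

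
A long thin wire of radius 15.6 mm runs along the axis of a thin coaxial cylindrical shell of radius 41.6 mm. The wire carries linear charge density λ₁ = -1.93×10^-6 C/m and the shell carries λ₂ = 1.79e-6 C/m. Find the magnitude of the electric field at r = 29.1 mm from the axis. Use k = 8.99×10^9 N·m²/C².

|E| = 1.19×10^6 N/C

Coaxial Gaussian cylinder, radius r = 29.1 mm, length L (between the conductors, 15.6 mm < r < 41.6 mm).
Only the inner wire is enclosed; the outer shell contributes nothing inside itself. λ_enc = λ₁ = -1.93e-6 C/m.
Since E is radial and uniform over the curved surface, Φ = E·2πrL = Q_enc/ε₀ = λ_enc L/ε₀.
E = 2k|λ_enc|/r = 2(8.99×10^9)(1.93e-6)/(0.0291) = 1.19×10^6 N/C.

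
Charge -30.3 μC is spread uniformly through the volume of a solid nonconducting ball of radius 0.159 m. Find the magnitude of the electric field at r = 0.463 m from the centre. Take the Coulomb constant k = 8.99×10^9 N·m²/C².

1.27×10^6 N/C

Take a concentric spherical Gaussian surface of radius r = 0.463 m (r > R, so the entire charge is enclosed).
Q_enc = -30.3 μC = -3.03×10^-5 C.
Applying ∮E·dA = Q_enc/ε₀ with Φ = E(4πr²):
E = k|Q_enc|/r² = (8.99×10^9)(3.03e-5)/(0.463)² = 1.27×10^6 N/C.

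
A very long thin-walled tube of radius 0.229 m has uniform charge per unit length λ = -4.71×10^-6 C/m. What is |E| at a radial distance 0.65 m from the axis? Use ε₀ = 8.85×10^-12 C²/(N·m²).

E ≈ 1.30e5 V/m

Take a coaxial cylindrical Gaussian surface of radius r = 0.65 m and length L (r > 0.229 m).
The full line charge is enclosed: λ_enc = -4.71e-6 C/m.
Gauss's law: E·2πrL = λ_enc L/ε₀.
E = |λ_enc|/(2πε₀r) = (4.71×10^-6)/(2π·8.85×10^-12·0.65) = 1.30×10^5 N/C.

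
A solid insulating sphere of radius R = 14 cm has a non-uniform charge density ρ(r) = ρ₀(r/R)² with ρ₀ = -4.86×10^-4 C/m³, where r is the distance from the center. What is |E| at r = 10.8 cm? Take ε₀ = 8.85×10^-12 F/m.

Use a concentric Gaussian sphere at r = 10.8 cm (r < R).
Q_enc = ∫₀^r ρ(r')·4πr'² dr' = (4πρ₀/R²) ∫₀^r r'^4 dr' = 4πρ₀ r^5/(5·R²) = -9.157×10^-7 C.
Since E is radial and uniform over the Gaussian sphere, Φ = E·4πr² = Q_enc/ε₀.
E = |Q_enc|/(4πε₀r²) = (9.157×10^-7)/(4π·8.85×10^-12·(0.108)²) = 7.06×10^5 N/C.

E = 7.06×10^5 N/C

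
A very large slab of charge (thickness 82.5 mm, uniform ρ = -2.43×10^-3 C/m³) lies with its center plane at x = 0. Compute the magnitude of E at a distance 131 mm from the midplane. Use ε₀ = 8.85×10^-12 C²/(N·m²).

E = 1.13×10^7 N/C

The point |x| = 131 mm lies outside the slab (half-thickness 0.04125 m). A symmetric pillbox spanning the full slab encloses Q_enc = ρ·d·A.
Flux = 2EA ⇒ E = |ρ|d/(2ε₀), independent of distance outside.
E = (2.43e-3)(0.0825)/(2·8.85×10^-12) = 1.13e7 N/C.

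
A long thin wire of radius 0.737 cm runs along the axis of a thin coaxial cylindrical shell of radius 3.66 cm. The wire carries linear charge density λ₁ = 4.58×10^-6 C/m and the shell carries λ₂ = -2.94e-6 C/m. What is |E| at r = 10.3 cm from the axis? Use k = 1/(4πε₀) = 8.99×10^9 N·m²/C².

2.86e5 V/m

Take a coaxial cylindrical Gaussian surface of radius r = 10.3 cm and length L (r > 3.66 cm, enclosing both).
λ_enc = λ₁ + λ₂ = (4.58×10^-6) + (-2.94×10^-6) = 1.64×10^-6 C/m.
Applying ∮E·dA = Q_enc/ε₀ with the end caps contributing no flux:
E = 2k|λ_enc|/r = 2(8.99×10^9)(1.64×10^-6)/(0.103) = 2.86×10^5 N/C.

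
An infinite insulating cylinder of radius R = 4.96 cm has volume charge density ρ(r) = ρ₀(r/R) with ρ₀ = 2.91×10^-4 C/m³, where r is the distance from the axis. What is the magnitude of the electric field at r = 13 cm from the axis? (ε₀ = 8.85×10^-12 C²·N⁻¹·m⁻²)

2.07e5 V/m

By cylindrical symmetry E is radial; use a coaxial Gaussian cylinder of radius 13 cm and length L (r > R, full charge per length enclosed).
λ_enc = 2π ∫₀^R ρ₀(r'/R)^1 r' dr' = 2πρ₀R²/3 = 1.499e-6 C/m.
Gauss's law: E·2πrL = λ_enc L/ε₀.
E = |λ_enc|/(2πε₀r) = (1.499×10^-6)/(2π·8.85×10^-12·0.13) = 2.07e5 N/C.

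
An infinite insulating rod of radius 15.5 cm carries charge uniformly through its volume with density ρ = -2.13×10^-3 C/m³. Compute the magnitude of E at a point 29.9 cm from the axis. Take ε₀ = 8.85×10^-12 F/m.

E = 9.67e6 N/C

Coaxial Gaussian cylinder, radius r = 29.9 cm, length L (r > 15.5 cm, full cross-section enclosed).
λ_enc = ρ·πR² = (-2.13×10^-3)π(0.155)² = -1.608×10^-4 C/m.
Gauss's law: E·2πrL = λ_enc L/ε₀.
E = |λ_enc|/(2πε₀r) = (1.608×10^-4)/(2π·8.85×10^-12·0.299) = 9.67×10^6 N/C.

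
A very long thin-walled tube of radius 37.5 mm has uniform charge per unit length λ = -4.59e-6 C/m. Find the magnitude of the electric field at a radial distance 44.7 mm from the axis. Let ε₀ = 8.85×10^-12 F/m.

|E| ≈ 1.85×10^6 V/m

By cylindrical symmetry E is radial; use a coaxial Gaussian cylinder of radius 44.7 mm and length L (r > 37.5 mm).
The full line charge is enclosed: λ_enc = -4.59×10^-6 C/m.
Applying ∮E·dA = Q_enc/ε₀ with the end caps contributing no flux:
E = |λ_enc|/(2πε₀r) = (4.59×10^-6)/(2π·8.85×10^-12·0.0447) = 1.85×10^6 N/C.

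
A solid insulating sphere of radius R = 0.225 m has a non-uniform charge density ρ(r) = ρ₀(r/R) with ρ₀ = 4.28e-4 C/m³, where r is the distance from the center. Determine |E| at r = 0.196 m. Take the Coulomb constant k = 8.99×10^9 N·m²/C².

E ≈ 2.06×10^6 N/C

Use a concentric Gaussian sphere at r = 0.196 m (r < R).
Q_enc = ∫₀^r ρ(r')·4πr'² dr' = (4πρ₀/R) ∫₀^r r'^3 dr' = 4πρ₀ r^4/(4·R) = 8.819e-6 C.
Applying ∮E·dA = Q_enc/ε₀ with Φ = E(4πr²):
E = k|Q_enc|/r² = (8.99×10^9)(8.819e-6)/(0.196)² = 2.06e6 N/C.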